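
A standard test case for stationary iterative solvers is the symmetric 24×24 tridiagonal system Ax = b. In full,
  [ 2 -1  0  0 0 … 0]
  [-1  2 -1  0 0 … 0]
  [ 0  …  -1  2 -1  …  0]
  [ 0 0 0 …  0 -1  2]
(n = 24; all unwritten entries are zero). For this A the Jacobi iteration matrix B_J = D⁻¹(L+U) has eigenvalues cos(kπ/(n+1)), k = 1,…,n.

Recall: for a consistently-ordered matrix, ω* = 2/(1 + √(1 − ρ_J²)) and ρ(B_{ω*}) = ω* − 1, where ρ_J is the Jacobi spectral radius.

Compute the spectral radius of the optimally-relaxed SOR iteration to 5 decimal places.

ρ_SOR = 0.77725

ρ_J = max_k |cos(kπ/25)| = cos(π/25) = 0.99211
√(1−ρ_J²) simplifies to sin(π/25) = 0.125333.
Then 2/(1+√(1−ρ_J²)) = 2/(1+0.125333); ω* = 2/1.125333 = 1.77725.
[ρ_SOR] ω* − 1 = 0.77725.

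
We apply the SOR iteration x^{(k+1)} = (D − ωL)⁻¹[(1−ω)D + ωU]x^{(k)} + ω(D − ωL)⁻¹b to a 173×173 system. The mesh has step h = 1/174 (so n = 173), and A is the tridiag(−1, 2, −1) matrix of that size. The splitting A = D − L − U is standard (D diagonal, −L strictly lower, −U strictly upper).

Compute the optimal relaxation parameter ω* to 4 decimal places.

spectrum of D⁻¹(L+U) = {cos(kπ/174) : 1≤k≤173}; ρ_J = cos(π/174) = 0.9998.
1 − cos²(π/174) = sin²(π/174) ⇒ √(1−ρ_J²) = sin(π/174) = 0.01805.
Then 2/(1+√(1−ρ_J²)) = 2/(1+0.01805); ω* = 2/1.01805 = 1.9645.
ρ(B_{ω*}) = ω*−1 = 0.9645

ω* = 1.9645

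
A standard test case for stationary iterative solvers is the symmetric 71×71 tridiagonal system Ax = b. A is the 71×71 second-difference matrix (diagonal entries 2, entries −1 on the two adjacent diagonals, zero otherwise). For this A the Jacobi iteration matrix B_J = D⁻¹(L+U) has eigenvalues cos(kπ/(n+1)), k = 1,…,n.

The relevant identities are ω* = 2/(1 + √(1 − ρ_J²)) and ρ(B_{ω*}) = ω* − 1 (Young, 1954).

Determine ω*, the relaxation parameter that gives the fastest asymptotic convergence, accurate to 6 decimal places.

ω* = 1.916407

With n=71, ρ(Jacobi) = cos(π/72) = 0.999048.
1 − cos²(π/72) = sin²(π/72) ⇒ √(1−ρ_J²) = sin(π/72) = 0.0436194.
[ω*] 2 ÷ (1 + 0.0436194) = 2 ÷ 1.0436194 = 1.916407.
Hence ρ(B_{ω*}) = 1.916407 − 1 = 0.916407.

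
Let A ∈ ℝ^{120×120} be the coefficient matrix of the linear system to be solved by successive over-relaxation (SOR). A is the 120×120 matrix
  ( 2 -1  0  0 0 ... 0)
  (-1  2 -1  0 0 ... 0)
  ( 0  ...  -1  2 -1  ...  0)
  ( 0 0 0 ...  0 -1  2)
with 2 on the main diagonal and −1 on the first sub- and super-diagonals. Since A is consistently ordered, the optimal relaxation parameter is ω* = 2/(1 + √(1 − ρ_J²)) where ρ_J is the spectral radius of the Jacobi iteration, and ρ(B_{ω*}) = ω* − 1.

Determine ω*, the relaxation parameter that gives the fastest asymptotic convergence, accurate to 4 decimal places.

[ρ_J] n=120: ρ(B_J) = cos(π/(n+1)) = cos(π/121) = 0.9997.
√(1 − cos²(π/121)) = sin(π/121) ≈ 0.02596.
So ω* = 2/1.02596 = 1.9494 (Young).
At ω = 1.9494 every |λ(B_ω)| = ω−1, so ρ_SOR = 0.9494.

ω* = 1.9494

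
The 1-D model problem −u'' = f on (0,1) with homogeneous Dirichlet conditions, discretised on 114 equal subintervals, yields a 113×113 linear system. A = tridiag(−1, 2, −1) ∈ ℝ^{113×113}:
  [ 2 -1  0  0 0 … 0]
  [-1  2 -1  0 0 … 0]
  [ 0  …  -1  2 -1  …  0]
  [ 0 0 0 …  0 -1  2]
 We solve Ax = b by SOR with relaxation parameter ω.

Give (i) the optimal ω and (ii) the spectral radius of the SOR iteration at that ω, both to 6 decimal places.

ω* = 1.946369, ρ_SOR = 0.946369

ρ_J = max_k |cos(kπ/114)| = cos(π/114) = 0.999620
1 − cos²(π/114) = sin²(π/114) ⇒ √(1−ρ_J²) = sin(π/114) = 0.0275543.
Then 2/(1+√(1−ρ_J²)) = 2/(1+0.0275543); ω* = 2/1.0275543 = 1.946369.
ρ(B_{ω*}) = ω*−1 = 0.946369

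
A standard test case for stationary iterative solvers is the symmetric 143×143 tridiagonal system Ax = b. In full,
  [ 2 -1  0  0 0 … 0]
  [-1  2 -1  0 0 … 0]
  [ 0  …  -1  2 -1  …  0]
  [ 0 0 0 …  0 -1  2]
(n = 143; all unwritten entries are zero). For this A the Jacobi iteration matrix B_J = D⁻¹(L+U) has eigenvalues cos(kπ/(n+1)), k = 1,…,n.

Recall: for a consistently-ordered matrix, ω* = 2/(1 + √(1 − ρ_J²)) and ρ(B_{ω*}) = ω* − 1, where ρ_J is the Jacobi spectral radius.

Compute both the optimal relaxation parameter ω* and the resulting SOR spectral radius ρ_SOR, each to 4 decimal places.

½·tridiag(1,0,1) at n=143: λ_k = cos(kπ/144); max |λ| at k=1 ⇒ ρ_J = cos(π/144) ≈ 0.9998.
root = sin(π/144) = 0.02181  (since 1−cos² = sin²).
Then 2/(1+√(1−ρ_J²)) = 2/(1+0.02181); ω* = 2/1.02181 = 1.9573.
ρ(B_{ω*}) = ω*−1 = 0.9573

ω* = 1.9573, ρ_SOR = 0.9573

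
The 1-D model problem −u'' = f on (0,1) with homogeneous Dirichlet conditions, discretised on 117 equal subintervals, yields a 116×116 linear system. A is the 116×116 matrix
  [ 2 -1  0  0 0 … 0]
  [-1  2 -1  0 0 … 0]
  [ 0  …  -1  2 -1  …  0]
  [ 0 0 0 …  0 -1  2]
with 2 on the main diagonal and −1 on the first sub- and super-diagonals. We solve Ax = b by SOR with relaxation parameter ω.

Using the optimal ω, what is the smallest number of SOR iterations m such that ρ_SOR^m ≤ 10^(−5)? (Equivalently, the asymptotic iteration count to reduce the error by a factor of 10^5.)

B_J for the 116×116 system has eigenvalues cos(kπ/117); ρ_J = cos(π/117) = 0.9996395.
√(1 − cos²(π/117)) = sin(π/117) ≈ 0.0268480.
[ω*] 2 ÷ (1 + 0.0268480) = 2 ÷ 1.0268480 = 1.9477079.
At ω = 1.9477079 every |λ(B_ω)| = ω−1, so ρ_SOR = 0.9477079.
For 5 digits: m = 5·ln10 / (−ln 0.9477079) = 11.5129/0.0537089 = 214.357; round up → m = 215.

m = 215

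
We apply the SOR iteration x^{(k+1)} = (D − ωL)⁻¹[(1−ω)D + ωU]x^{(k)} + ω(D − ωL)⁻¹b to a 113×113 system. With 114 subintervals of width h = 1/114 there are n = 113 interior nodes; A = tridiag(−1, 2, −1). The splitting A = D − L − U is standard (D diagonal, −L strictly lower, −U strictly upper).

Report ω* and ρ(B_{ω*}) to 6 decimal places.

[ρ_J] n=113: ρ(B_J) = cos(π/(n+1)) = cos(π/114) = 0.999620.
√(1−ρ_J²) = |sin(π/114)| = 0.0275543
Then 2/(1+√(1−ρ_J²)) = 2/(1+0.0275543); ω* = 2/1.0275543 = 1.946369.
At ω = 1.946369 every |λ(B_ω)| = ω−1, so ρ_SOR = 0.946369.

ω* = 1.946369, ρ_SOR = 0.946369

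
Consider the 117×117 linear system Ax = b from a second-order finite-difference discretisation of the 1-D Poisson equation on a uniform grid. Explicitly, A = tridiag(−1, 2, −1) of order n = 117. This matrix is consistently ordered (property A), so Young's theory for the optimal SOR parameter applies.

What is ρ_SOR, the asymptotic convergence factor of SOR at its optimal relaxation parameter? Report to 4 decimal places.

[ρ_J] n=117: ρ(B_J) = cos(π/(n+1)) = cos(π/118) = 0.9996.
root = sin(π/118) = 0.02662  (since 1−cos² = sin²).
[ω*] 2 ÷ (1 + 0.02662) = 2 ÷ 1.02662 = 1.9481.
ρ_SOR = ω* − 1 = 1.9481 − 1 = 0.9481.

ρ_SOR = 0.9481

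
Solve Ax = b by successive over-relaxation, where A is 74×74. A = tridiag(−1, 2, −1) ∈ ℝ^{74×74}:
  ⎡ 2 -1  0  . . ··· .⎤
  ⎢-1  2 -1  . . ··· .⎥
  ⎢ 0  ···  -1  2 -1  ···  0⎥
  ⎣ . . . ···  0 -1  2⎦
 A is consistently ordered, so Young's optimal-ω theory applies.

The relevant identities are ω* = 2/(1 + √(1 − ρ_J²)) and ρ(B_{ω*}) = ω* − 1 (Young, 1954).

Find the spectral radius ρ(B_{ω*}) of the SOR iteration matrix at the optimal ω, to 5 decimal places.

B_J for the 74×74 system has eigenvalues cos(kπ/75); ρ_J = cos(π/75) = 0.99912.
√(1−ρ_J²) = |sin(π/75)| = 0.041876
So ω* = 2/1.041876 = 1.91961 (Young).
[ρ_SOR] ω* − 1 = 0.91961.

ρ_SOR = 0.91961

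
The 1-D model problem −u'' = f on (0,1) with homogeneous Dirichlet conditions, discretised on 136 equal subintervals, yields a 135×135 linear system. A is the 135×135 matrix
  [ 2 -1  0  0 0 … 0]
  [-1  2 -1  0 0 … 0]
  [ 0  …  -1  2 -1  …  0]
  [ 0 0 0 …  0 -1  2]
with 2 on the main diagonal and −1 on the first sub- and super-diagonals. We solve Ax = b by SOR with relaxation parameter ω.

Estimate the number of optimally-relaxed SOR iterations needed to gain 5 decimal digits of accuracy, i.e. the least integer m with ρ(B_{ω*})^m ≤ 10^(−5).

m = 250

With n=135, ρ(Jacobi) = cos(π/136) = 0.9997332.
root = sin(π/136) = 0.0230979  (since 1−cos² = sin²).
Young: ω* = 2/(1+√(1−ρ_J²)) = 2/(1+0.0230979) = 2/1.0230979 = 1.9548471.
[ρ_SOR] ω* − 1 = 0.9548471.
m ≥ 5·ln10 / (−ln 0.9548471) = 249.175; smallest integer m = 250.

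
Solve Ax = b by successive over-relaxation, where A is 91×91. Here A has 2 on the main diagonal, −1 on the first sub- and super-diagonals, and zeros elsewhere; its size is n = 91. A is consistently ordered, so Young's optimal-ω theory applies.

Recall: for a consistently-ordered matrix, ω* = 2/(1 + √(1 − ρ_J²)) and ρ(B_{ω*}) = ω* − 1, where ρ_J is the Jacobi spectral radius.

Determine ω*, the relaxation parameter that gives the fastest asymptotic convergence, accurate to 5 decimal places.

½·tridiag(1,0,1) at n=91: λ_k = cos(kπ/92); max |λ| at k=1 ⇒ ρ_J = cos(π/92) ≈ 0.99942.
√(1−ρ_J²) simplifies to sin(π/92) = 0.034141.
Young: ω* = 2/(1+√(1−ρ_J²)) = 2/(1+0.034141) = 2/1.034141 = 1.93397.
[ρ_SOR] ω* − 1 = 0.93397.

ω* = 1.93397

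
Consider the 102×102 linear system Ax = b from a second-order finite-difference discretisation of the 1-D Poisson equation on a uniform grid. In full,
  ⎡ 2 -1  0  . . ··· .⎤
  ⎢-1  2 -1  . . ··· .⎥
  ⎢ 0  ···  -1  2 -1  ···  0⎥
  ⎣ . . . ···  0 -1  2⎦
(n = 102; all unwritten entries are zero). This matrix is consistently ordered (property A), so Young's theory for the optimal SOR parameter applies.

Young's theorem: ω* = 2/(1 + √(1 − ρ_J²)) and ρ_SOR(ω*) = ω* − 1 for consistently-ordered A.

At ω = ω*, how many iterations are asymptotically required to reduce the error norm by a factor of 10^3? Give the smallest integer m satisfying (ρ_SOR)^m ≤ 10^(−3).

m = 114

n=102: λ(B_J) = 1 − λ(A)/2 = cos(kπ/103); k=1 gives ρ_J = 0.9995349.
root = sin(π/103) = 0.0304962  (since 1−cos² = sin²).
ω* = 2/(1 + 0.0304962) = 2/1.0304962 = 1.9408126.
ρ_SOR = ω* − 1 = 1.9408126 − 1 = 0.9408126.
For 3 digits: m = 3·ln10 / (−ln 0.9408126) = 6.90776/0.0610113 = 113.221; round up → m = 114.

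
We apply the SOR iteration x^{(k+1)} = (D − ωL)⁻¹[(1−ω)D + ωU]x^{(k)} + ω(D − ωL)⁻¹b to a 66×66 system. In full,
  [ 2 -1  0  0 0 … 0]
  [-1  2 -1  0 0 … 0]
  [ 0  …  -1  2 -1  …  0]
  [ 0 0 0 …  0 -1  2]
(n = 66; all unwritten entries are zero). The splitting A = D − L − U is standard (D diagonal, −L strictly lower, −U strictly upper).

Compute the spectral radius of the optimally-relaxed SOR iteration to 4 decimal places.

ρ_SOR = 0.9105

With n=66, ρ(Jacobi) = cos(π/67) = 0.9989.
√(1 − cos²(π/67)) = sin(π/67) ≈ 0.04687.
So ω* = 2/1.04687 = 1.9105 (Young).
[ρ_SOR] ω* − 1 = 0.9105.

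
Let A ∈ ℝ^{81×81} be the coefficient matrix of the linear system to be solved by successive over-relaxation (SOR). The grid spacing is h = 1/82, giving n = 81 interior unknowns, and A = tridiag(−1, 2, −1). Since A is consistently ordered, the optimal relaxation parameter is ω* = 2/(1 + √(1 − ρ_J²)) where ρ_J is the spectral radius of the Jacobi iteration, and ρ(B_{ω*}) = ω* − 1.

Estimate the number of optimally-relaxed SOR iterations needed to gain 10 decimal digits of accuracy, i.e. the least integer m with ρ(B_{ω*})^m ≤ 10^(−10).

m = 301

spectrum of D⁻¹(L+U) = {cos(kπ/82) : 1≤k≤81}; ρ_J = cos(π/82) = 0.9992662.
√(1 − cos²(π/82)) = sin(π/82) ≈ 0.0383027.
[ω*] 2 ÷ (1 + 0.0383027) = 2 ÷ 1.0383027 = 1.9262206.
At ω = 1.9262206 every |λ(B_ω)| = ω−1, so ρ_SOR = 0.9262206.
10·ln10 = 23.0259; −ln(0.9262206) = 0.0766428; m = ⌈23.0259/0.0766428⌉ = ⌈300.431⌉ = 301.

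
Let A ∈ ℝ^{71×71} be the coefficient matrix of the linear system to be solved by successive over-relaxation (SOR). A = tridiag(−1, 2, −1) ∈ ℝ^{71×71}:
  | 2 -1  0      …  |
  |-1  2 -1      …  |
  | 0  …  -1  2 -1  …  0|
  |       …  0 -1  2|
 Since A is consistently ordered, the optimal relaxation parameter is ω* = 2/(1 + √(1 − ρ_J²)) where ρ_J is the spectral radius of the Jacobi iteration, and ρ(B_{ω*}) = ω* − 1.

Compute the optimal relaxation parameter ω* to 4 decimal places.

ρ_J = max_k |cos(kπ/72)| = cos(π/72) = 0.9990
√(1−ρ_J²) simplifies to sin(π/72) = 0.04362.
ω* = 2/(1 + 0.04362) = 2/1.04362 = 1.9164.
and ρ(B_{ω*}) = 1.9164 − 1 = 0.9164.

ω* = 1.9164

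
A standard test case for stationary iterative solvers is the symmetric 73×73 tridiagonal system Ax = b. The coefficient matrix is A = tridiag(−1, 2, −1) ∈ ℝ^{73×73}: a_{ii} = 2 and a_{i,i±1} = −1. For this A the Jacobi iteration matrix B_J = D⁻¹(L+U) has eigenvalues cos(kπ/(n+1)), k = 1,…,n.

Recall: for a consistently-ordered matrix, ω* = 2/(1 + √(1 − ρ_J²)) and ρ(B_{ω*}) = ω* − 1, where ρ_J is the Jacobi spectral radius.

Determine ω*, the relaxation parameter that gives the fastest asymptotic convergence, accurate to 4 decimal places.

With n=73, ρ(Jacobi) = cos(π/74) = 0.9991.
root = sin(π/74) = 0.04244  (since 1−cos² = sin²).
ω* = 2/(1 + 0.04244) = 2/1.04244 = 1.9186.
[ρ_SOR] ω* − 1 = 0.9186.

ω* = 1.9186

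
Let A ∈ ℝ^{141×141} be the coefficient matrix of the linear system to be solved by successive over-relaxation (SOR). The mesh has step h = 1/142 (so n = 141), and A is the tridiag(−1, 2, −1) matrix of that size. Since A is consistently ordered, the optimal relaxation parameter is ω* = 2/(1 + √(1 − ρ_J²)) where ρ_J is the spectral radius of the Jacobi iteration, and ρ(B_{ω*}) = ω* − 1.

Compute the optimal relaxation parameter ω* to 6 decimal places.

ω* = 1.956713

[ρ_J] n=141: ρ(B_J) = cos(π/(n+1)) = cos(π/142) = 0.999755.
√(1−ρ_J²) simplifies to sin(π/142) = 0.0221221.
So ω* = 2/1.0221221 = 1.956713 (Young).
[ρ_SOR] ω* − 1 = 0.956713.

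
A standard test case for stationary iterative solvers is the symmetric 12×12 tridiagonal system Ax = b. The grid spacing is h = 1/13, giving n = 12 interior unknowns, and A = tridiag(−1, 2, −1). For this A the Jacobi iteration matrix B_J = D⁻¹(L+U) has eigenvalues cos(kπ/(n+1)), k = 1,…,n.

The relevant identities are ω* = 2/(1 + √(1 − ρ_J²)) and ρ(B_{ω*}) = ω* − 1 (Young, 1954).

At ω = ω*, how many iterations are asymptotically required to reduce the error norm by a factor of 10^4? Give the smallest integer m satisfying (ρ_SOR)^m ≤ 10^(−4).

½·tridiag(1,0,1) at n=12: λ_k = cos(kπ/13); max |λ| at k=1 ⇒ ρ_J = cos(π/13) ≈ 0.9709418.
√(1−ρ_J²) simplifies to sin(π/13) = 0.2393157.
ω* = 2 / (1 + 0.2393157) = 2 / 1.2393157 ≈ 1.6137938.
At ω = 1.6137938 every |λ(B_ω)| = ω−1, so ρ_SOR = 0.6137938.
(0.6137938)^m ≤ 10^{−4}  ⇒  m·ln(0.6137938) ≤ −4·ln10  ⇒  m ≥ 18.870  ⇒  m = 19

m = 19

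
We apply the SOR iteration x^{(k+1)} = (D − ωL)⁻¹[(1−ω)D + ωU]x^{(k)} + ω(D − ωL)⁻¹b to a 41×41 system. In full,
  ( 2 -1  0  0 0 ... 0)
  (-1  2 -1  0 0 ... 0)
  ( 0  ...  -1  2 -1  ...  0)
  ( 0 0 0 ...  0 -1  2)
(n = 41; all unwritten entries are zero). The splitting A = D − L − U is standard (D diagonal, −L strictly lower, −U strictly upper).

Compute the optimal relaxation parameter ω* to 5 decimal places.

ω* = 1.86093

ρ_J = max_k |cos(kπ/42)| = cos(π/42) = 0.99720
√(1−ρ_J²) = |sin(π/42)| = 0.074730
ω* = 2/(1+0.074730) = 1.86093
Hence ρ(B_{ω*}) = 1.86093 − 1 = 0.86093.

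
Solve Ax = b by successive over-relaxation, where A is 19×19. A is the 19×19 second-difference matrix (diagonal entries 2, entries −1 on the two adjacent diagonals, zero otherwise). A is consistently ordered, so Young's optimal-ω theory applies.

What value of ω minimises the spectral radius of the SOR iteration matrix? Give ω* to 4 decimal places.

ω* = 1.7295

½·tridiag(1,0,1) at n=19: λ_k = cos(kπ/20); max |λ| at k=1 ⇒ ρ_J = cos(π/20) ≈ 0.9877.
√(1 − cos²(π/20)) = sin(π/20) ≈ 0.15643.
ω* = 2 / (1 + 0.15643) = 2 / 1.15643 ≈ 1.7295.
Hence ρ(B_{ω*}) = 1.7295 − 1 = 0.7295.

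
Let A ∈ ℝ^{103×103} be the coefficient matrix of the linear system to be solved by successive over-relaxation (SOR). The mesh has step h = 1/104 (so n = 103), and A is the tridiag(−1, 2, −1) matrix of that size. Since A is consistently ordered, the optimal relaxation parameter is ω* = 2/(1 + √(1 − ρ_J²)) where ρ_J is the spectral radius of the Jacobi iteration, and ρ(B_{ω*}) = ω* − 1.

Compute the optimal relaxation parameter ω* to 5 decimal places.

½·tridiag(1,0,1) at n=103: λ_k = cos(kπ/104); max |λ| at k=1 ⇒ ρ_J = cos(π/104) ≈ 0.99954.
√(1 − cos²(π/104)) = sin(π/104) ≈ 0.030203.
Young: ω* = 2/(1+√(1−ρ_J²)) = 2/(1+0.030203) = 2/1.030203 = 1.94136.
ρ(B_{ω*}) = ω*−1 = 0.94136

ω* = 1.94136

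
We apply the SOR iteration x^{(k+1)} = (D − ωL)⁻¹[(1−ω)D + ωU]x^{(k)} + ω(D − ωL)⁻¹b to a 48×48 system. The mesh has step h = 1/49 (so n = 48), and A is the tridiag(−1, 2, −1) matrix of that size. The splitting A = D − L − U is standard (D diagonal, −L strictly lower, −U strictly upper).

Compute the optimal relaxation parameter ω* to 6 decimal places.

ρ_J = max_k |cos(kπ/49)| = cos(π/49) = 0.997945
1 − cos²(π/49) = sin²(π/49) ⇒ √(1−ρ_J²) = sin(π/49) = 0.0640702.
ω* = 2 / (1 + 0.0640702) = 2 / 1.0640702 ≈ 1.879575.
[ρ_SOR] ω* − 1 = 0.879575.

ω* = 1.879575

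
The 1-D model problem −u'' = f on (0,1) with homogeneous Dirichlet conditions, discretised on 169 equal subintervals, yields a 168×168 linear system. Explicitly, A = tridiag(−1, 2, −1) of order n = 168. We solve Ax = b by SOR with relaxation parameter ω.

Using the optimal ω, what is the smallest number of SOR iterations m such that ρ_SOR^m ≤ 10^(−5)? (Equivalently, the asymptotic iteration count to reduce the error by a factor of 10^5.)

m = 310

ρ_J = max_k |cos(kπ/169)| = cos(π/169) = 0.9998272
1 − cos²(π/169) = sin²(π/169) ⇒ √(1−ρ_J²) = sin(π/169) = 0.0185882.
ω* = 2 / (1 + 0.0185882) = 2 / 1.0185882 ≈ 1.9635020.
ρ_SOR = ω* − 1 ≈ 0.9635020.
5·ln10 = 11.5129; −ln(0.9635020) = 0.0371807; m = ⌈11.5129/0.0371807⌉ = ⌈309.647⌉ = 310.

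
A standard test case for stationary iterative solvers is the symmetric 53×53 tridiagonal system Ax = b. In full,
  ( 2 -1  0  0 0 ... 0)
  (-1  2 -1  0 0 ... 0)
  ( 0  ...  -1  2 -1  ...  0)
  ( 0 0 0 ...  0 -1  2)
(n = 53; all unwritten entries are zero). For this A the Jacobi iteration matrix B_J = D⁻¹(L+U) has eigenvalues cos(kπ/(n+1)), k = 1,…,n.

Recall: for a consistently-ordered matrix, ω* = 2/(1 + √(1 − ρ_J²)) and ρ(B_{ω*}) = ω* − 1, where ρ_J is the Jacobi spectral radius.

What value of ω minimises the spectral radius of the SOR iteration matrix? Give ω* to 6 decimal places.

With n=53, ρ(Jacobi) = cos(π/54) = 0.998308.
√(1−ρ_J²) = |sin(π/54)| = 0.0581448
ω* = 2/(1 + 0.0581448) = 2/1.0581448 = 1.890100.
ρ_SOR = ω* − 1 ≈ 0.890100.

ω* = 1.890100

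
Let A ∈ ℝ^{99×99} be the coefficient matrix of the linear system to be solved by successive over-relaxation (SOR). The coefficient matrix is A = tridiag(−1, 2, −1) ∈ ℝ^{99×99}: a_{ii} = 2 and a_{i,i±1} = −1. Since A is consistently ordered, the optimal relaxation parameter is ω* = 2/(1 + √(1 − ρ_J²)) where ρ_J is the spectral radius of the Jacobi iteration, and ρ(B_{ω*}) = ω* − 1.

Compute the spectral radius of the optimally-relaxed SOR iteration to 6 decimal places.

n=99: λ(B_J) = 1 − λ(A)/2 = cos(kπ/100); k=1 gives ρ_J = 0.999507.
√(1−ρ_J²) simplifies to sin(π/100) = 0.0314108.
Young: ω* = 2/(1+√(1−ρ_J²)) = 2/(1+0.0314108) = 2/1.0314108 = 1.939092.
and ρ(B_{ω*}) = 1.939092 − 1 = 0.939092.

ρ_SOR = 0.939092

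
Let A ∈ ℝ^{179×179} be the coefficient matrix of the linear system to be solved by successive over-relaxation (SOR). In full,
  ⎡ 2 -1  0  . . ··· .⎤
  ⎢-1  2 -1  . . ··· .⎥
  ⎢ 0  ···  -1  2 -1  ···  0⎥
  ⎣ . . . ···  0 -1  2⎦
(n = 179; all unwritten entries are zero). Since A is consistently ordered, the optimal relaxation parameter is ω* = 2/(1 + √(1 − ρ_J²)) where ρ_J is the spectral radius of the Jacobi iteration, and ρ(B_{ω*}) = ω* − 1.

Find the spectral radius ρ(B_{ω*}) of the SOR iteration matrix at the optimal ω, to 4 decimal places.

ρ_SOR = 0.9657

½·tridiag(1,0,1) at n=179: λ_k = cos(kπ/180); max |λ| at k=1 ⇒ ρ_J = cos(π/180) ≈ 0.9998.
√(1−ρ_J²) = |sin(π/180)| = 0.01745
Then 2/(1+√(1−ρ_J²)) = 2/(1+0.01745); ω* = 2/1.01745 = 1.9657.
and ρ(B_{ω*}) = 1.9657 − 1 = 0.9657.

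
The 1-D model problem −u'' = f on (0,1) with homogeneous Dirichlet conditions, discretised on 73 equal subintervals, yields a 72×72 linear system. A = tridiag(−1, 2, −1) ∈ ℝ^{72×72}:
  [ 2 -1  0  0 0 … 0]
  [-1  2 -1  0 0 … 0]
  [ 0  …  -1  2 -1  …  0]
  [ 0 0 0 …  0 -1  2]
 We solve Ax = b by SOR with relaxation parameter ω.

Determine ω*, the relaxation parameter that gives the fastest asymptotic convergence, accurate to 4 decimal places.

spectrum of D⁻¹(L+U) = {cos(kπ/73) : 1≤k≤72}; ρ_J = cos(π/73) = 0.9991.
1 − cos²(π/73) = sin²(π/73) ⇒ √(1−ρ_J²) = sin(π/73) = 0.04302.
So ω* = 2/1.04302 = 1.9175 (Young).
ρ(B_{ω*}) = ω*−1 = 0.9175

ω* = 1.9175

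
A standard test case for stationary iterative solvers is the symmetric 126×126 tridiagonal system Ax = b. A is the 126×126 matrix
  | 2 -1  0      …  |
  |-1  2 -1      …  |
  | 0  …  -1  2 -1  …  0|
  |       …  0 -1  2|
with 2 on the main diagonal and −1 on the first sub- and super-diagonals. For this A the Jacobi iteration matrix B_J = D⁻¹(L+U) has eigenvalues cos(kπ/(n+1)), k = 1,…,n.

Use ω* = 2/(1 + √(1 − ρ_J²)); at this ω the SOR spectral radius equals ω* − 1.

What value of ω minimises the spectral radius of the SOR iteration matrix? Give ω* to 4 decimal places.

B_J for the 126×126 system has eigenvalues cos(kπ/127); ρ_J = cos(π/127) = 0.9997.
root = sin(π/127) = 0.02473  (since 1−cos² = sin²).
ω* = 2/(1 + 0.02473) = 2/1.02473 = 1.9517.
ρ(B_{ω*}) = ω*−1 = 0.9517

ω* = 1.9517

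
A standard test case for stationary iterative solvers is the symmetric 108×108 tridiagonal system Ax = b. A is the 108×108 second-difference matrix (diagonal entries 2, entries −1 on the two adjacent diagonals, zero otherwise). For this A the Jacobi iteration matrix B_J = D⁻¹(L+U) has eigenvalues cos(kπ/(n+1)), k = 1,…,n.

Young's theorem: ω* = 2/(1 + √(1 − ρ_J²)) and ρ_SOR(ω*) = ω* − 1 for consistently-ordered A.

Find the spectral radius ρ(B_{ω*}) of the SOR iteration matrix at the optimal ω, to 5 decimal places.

B_J for the 108×108 system has eigenvalues cos(kπ/109); ρ_J = cos(π/109) = 0.99958.
√(1−ρ_J²) = |sin(π/109)| = 0.028818
[ω*] 2 ÷ (1 + 0.028818) = 2 ÷ 1.028818 = 1.94398.
ρ(B_{ω*}) = ω*−1 = 0.94398

ρ_SOR = 0.94398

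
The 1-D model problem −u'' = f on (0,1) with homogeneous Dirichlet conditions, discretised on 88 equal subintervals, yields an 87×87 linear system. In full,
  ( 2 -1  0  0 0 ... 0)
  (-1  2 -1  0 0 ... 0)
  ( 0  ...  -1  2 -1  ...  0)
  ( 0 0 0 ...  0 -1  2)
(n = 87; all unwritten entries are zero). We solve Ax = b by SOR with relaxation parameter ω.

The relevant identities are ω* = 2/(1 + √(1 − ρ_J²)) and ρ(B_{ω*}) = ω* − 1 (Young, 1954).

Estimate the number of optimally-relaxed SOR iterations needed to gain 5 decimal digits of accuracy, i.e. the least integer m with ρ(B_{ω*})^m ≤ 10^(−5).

spectrum of D⁻¹(L+U) = {cos(kπ/88) : 1≤k≤87}; ρ_J = cos(π/88) = 0.9993628.
√(1 − cos²(π/88)) = sin(π/88) ≈ 0.0356923.
ω* = 2/(1 + 0.0356923) = 2/1.0356923 = 1.9310755.
[ρ_SOR] ω* − 1 = 0.9310755.
(0.9310755)^m ≤ 10^{−5}  ⇒  m·ln(0.9310755) ≤ −5·ln10  ⇒  m ≥ 161.211  ⇒  m = 162

m = 162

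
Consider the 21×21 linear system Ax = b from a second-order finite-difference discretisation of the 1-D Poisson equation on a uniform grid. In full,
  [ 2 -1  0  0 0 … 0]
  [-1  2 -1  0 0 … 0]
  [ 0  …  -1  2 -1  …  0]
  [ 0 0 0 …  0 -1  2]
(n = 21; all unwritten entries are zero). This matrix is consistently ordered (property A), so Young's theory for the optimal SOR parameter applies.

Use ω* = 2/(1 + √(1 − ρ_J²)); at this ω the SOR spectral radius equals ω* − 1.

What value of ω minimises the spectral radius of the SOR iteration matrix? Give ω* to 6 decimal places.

ρ_J = max_k |cos(kπ/22)| = cos(π/22) = 0.989821
root = sin(π/22) = 0.1423148  (since 1−cos² = sin²).
[ω*] 2 ÷ (1 + 0.1423148) = 2 ÷ 1.1423148 = 1.750831.
ρ(B_{ω*}) = ω*−1 = 0.750831

ω* = 1.750831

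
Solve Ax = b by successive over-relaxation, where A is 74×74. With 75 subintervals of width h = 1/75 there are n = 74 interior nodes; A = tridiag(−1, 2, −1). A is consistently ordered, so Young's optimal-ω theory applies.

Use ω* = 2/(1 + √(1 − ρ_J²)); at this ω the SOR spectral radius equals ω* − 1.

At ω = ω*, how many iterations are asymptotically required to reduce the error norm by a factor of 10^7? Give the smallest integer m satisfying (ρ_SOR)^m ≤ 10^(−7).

ρ_J = max_k |cos(kπ/75)| = cos(π/75) = 0.9991228
root = sin(π/75) = 0.0418757  (since 1−cos² = sin²).
So ω* = 2/1.0418757 = 1.9196148 (Young).
Hence ρ(B_{ω*}) = 1.9196148 − 1 = 0.9196148.
7·ln10 = 16.1181; −ln(0.9196148) = 0.0838004; m = ⌈16.1181/0.0838004⌉ = ⌈192.339⌉ = 193.

m = 193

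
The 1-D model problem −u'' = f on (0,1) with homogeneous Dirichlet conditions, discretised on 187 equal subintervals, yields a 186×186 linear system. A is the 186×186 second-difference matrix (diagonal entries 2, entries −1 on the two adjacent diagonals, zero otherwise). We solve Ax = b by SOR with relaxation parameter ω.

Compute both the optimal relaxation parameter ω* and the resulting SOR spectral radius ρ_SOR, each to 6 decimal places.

With n=186, ρ(Jacobi) = cos(π/187) = 0.999859.
root = sin(π/187) = 0.0167992  (since 1−cos² = sin²).
So ω* = 2/1.0167992 = 1.966957 (Young).
ρ(B_{ω*}) = ω*−1 = 0.966957

ω* = 1.966957, ρ_SOR = 0.966957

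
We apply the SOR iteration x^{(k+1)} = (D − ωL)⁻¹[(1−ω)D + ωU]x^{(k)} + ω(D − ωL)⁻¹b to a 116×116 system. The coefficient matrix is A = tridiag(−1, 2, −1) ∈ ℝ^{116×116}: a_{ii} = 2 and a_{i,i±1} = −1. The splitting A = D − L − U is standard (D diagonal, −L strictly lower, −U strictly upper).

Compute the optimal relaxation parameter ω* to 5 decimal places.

ω* = 1.94771

ρ_J = max_k |cos(kπ/117)| = cos(π/117) = 0.99964
√(1−ρ_J²) simplifies to sin(π/117) = 0.026848.
So ω* = 2/1.026848 = 1.94771 (Young).
[ρ_SOR] ω* − 1 = 0.94771.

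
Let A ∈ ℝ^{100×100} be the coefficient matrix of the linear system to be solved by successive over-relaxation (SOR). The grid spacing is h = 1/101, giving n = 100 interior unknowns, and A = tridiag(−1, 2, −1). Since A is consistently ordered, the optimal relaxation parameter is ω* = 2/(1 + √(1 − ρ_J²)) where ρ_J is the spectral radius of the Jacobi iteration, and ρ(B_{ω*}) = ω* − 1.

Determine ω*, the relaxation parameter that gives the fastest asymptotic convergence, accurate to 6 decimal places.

ω* = 1.939676

[ρ_J] n=100: ρ(B_J) = cos(π/(n+1)) = cos(π/101) = 0.999516.
√(1−ρ_J²) = |sin(π/101)| = 0.0310999
[ω*] 2 ÷ (1 + 0.0310999) = 2 ÷ 1.0310999 = 1.939676.
and ρ(B_{ω*}) = 1.939676 − 1 = 0.939676.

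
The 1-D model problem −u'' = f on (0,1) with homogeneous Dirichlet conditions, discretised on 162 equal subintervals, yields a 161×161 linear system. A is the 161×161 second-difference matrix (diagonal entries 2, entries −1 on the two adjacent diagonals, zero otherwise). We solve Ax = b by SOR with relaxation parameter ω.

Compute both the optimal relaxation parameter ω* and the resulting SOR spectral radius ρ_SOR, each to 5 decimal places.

ω* = 1.96196, ρ_SOR = 0.96196

½·tridiag(1,0,1) at n=161: λ_k = cos(kπ/162); max |λ| at k=1 ⇒ ρ_J = cos(π/162) ≈ 0.99981.
root = sin(π/162) = 0.019391  (since 1−cos² = sin²).
Then 2/(1+√(1−ρ_J²)) = 2/(1+0.019391); ω* = 2/1.019391 = 1.96196.
ρ_SOR = ω* − 1 = 1.96196 − 1 = 0.96196.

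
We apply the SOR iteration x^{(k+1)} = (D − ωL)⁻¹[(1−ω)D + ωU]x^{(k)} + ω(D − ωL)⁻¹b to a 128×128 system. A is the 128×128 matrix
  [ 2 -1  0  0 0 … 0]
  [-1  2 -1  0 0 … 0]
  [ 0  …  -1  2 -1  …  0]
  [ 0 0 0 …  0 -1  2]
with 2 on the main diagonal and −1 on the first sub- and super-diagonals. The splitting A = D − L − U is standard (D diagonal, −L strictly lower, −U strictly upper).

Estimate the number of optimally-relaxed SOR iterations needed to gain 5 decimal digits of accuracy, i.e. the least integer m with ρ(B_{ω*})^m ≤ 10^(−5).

m = 237

ρ_J = max_k |cos(kπ/129)| = cos(π/129) = 0.9997035
√(1−ρ_J²) = |sin(π/129)| = 0.0243510
Young: ω* = 2/(1+√(1−ρ_J²)) = 2/(1+0.0243510) = 2/1.0243510 = 1.9524558.
Hence ρ(B_{ω*}) = 1.9524558 − 1 = 0.9524558.
For 5 digits: m = 5·ln10 / (−ln 0.9524558) = 11.5129/0.0487116 = 236.348; round up → m = 237.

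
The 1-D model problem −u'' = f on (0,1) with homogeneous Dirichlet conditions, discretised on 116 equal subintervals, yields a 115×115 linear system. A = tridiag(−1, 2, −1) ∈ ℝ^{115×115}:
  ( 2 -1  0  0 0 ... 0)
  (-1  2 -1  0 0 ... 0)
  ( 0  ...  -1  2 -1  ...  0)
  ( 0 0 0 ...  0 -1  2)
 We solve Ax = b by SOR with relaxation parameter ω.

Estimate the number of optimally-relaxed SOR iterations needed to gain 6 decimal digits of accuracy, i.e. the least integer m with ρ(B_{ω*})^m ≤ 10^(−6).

m = 256

ρ_J = max_k |cos(kπ/116)| = cos(π/116) = 0.9996333
√(1−ρ_J²) simplifies to sin(π/116) = 0.0270794.
ω* = 2/(1+0.0270794) = 1.9472691
[ρ_SOR] ω* − 1 = 0.9472691.
For 6 digits: m = 6·ln10 / (−ln 0.9472691) = 13.8155/0.0541721 = 255.030; round up → m = 256.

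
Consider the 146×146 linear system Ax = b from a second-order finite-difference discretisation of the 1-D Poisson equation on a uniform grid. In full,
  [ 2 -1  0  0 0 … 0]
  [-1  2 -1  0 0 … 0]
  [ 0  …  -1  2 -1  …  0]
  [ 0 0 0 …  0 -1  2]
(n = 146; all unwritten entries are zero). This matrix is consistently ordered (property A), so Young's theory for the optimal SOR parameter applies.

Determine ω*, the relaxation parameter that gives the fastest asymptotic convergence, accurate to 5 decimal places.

½·tridiag(1,0,1) at n=146: λ_k = cos(kπ/147); max |λ| at k=1 ⇒ ρ_J = cos(π/147) ≈ 0.99977.
root = sin(π/147) = 0.021370  (since 1−cos² = sin²).
ω* = 2/(1+0.021370) = 1.95815
ρ_SOR = ω* − 1 ≈ 0.95815.

ω* = 1.95815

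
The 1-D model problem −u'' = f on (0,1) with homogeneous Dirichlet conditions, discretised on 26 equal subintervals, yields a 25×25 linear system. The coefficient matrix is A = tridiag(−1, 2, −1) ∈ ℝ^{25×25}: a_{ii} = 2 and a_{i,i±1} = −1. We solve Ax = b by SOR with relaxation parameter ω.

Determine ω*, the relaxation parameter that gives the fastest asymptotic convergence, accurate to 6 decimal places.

ω* = 1.784859

[ρ_J] n=25: ρ(B_J) = cos(π/(n+1)) = cos(π/26) = 0.992709.
root = sin(π/26) = 0.1205367  (since 1−cos² = sin²).
ω* = 2 / (1 + 0.1205367) = 2 / 1.1205367 ≈ 1.784859.
ρ(B_{ω*}) = ω*−1 = 0.784859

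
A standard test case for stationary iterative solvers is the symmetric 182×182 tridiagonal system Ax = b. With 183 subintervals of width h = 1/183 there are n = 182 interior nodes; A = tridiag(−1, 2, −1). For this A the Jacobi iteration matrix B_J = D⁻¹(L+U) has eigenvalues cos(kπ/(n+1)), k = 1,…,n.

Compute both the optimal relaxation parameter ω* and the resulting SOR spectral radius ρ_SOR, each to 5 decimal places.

ω* = 1.96625, ρ_SOR = 0.96625

[ρ_J] n=182: ρ(B_J) = cos(π/(n+1)) = cos(π/183) = 0.99985.
root = sin(π/183) = 0.017166  (since 1−cos² = sin²).
ω* = 2 / (1 + 0.017166) = 2 / 1.017166 ≈ 1.96625.
ρ(B_{ω*}) = ω*−1 = 0.96625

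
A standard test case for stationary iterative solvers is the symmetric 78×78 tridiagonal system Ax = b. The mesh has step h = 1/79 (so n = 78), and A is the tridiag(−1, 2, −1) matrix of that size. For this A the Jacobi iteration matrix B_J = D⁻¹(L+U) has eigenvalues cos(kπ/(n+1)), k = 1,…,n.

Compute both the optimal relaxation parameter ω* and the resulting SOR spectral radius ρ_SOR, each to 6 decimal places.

ω* = 1.923527, ρ_SOR = 0.923527

½·tridiag(1,0,1) at n=78: λ_k = cos(kπ/79); max |λ| at k=1 ⇒ ρ_J = cos(π/79) ≈ 0.999209.
√(1−ρ_J²) = |sin(π/79)| = 0.0397565
Then 2/(1+√(1−ρ_J²)) = 2/(1+0.0397565); ω* = 2/1.0397565 = 1.923527.
and ρ(B_{ω*}) = 1.923527 − 1 = 0.923527.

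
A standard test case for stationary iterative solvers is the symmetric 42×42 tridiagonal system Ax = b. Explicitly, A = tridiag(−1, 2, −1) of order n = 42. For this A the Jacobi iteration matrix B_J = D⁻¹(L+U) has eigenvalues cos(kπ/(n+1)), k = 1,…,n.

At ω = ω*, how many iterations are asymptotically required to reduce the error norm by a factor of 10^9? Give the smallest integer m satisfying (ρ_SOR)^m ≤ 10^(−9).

[ρ_J] n=42: ρ(B_J) = cos(π/(n+1)) = cos(π/43) = 0.9973323.
1 − cos²(π/43) = sin²(π/43) ⇒ √(1−ρ_J²) = sin(π/43) = 0.0729953.
ω* = 2/(1 + 0.0729953) = 2/1.0729953 = 1.8639411.
ρ_SOR = ω* − 1 ≈ 0.8639411.
9·ln10 = 20.7233; −ln(0.8639411) = 0.146251; m = ⌈20.7233/0.146251⌉ = ⌈141.697⌉ = 142.

m = 142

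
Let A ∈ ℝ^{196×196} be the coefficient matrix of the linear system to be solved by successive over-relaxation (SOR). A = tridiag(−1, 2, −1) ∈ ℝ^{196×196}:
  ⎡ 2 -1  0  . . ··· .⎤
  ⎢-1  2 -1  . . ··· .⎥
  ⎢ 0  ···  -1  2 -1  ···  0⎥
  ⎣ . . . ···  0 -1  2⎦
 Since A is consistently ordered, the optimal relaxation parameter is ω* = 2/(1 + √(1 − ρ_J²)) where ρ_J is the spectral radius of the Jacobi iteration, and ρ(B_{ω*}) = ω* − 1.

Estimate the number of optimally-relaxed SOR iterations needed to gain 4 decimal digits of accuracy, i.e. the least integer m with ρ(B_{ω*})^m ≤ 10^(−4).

B_J for the 196×196 system has eigenvalues cos(kπ/197); ρ_J = cos(π/197) = 0.9998728.
√(1−ρ_J²) simplifies to sin(π/197) = 0.0159465.
ω* = 2/(1 + 0.0159465) = 2/1.0159465 = 1.9686076.
ρ(B_{ω*}) = ω*−1 = 0.9686076
m ≥ 4·ln10 / (−ln 0.9686076) = 288.764; smallest integer m = 289.

m = 289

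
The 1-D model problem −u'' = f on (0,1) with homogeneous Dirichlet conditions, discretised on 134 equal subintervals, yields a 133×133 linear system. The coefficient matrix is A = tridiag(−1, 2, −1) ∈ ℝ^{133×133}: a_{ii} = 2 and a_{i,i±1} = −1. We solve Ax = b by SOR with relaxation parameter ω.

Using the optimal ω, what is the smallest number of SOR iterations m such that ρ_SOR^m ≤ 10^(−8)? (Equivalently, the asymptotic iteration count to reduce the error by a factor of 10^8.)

m = 393

ρ_J = max_k |cos(kπ/134)| = cos(π/134) = 0.9997252
root = sin(π/134) = 0.0234426  (since 1−cos² = sin²).
Young: ω* = 2/(1+√(1−ρ_J²)) = 2/(1+0.0234426) = 2/1.0234426 = 1.9541887.
At ω = 1.9541887 every |λ(B_ω)| = ω−1, so ρ_SOR = 0.9541887.
For 8 digits: m = 8·ln10 / (−ln 0.9541887) = 18.4207/0.0468938 = 392.817; round up → m = 393.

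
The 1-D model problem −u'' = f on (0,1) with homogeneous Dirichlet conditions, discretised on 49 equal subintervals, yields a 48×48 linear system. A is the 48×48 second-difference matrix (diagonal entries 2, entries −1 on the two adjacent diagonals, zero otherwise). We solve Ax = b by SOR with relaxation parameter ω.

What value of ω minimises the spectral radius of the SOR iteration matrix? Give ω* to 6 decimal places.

ρ_J = max_k |cos(kπ/49)| = cos(π/49) = 0.997945
√(1−ρ_J²) = |sin(π/49)| = 0.0640702
Then 2/(1+√(1−ρ_J²)) = 2/(1+0.0640702); ω* = 2/1.0640702 = 1.879575.
ρ(B_{ω*}) = ω*−1 = 0.879575

ω* = 1.879575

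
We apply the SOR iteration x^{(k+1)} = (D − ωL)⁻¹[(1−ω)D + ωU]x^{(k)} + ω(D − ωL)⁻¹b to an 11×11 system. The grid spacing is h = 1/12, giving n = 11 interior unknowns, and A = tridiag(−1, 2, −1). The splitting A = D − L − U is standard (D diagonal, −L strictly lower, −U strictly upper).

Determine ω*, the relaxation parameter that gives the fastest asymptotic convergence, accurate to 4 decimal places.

[ρ_J] n=11: ρ(B_J) = cos(π/(n+1)) = cos(π/12) = 0.9659.
root = sin(π/12) = 0.25882  (since 1−cos² = sin²).
Young: ω* = 2/(1+√(1−ρ_J²)) = 2/(1+0.25882) = 2/1.25882 = 1.5888.
[ρ_SOR] ω* − 1 = 0.5888.

ω* = 1.5888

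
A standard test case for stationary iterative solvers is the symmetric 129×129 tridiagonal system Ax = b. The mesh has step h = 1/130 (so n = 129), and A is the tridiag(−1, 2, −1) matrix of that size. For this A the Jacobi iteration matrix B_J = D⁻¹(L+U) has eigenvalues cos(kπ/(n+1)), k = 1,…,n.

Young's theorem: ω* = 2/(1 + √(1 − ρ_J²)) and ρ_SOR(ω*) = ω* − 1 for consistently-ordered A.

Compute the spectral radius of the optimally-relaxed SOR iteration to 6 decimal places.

ρ_SOR = 0.952813

½·tridiag(1,0,1) at n=129: λ_k = cos(kπ/130); max |λ| at k=1 ⇒ ρ_J = cos(π/130) ≈ 0.999708.
√(1−ρ_J²) simplifies to sin(π/130) = 0.0241637.
Then 2/(1+√(1−ρ_J²)) = 2/(1+0.0241637); ω* = 2/1.0241637 = 1.952813.
At ω = 1.952813 every |λ(B_ω)| = ω−1, so ρ_SOR = 0.952813.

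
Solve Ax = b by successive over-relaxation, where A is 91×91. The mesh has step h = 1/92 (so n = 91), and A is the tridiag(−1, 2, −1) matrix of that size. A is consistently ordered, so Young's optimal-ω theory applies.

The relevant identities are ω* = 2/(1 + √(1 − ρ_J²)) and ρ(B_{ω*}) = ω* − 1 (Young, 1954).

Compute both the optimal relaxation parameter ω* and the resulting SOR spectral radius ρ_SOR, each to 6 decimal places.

B_J for the 91×91 system has eigenvalues cos(kπ/92); ρ_J = cos(π/92) = 0.999417.
1 − cos²(π/92) = sin²(π/92) ⇒ √(1−ρ_J²) = sin(π/92) = 0.0341411.
ω* = 2 / (1 + 0.0341411) = 2 / 1.0341411 ≈ 1.933972.
ρ_SOR = ω* − 1 ≈ 0.933972.

ω* = 1.933972, ρ_SOR = 0.933972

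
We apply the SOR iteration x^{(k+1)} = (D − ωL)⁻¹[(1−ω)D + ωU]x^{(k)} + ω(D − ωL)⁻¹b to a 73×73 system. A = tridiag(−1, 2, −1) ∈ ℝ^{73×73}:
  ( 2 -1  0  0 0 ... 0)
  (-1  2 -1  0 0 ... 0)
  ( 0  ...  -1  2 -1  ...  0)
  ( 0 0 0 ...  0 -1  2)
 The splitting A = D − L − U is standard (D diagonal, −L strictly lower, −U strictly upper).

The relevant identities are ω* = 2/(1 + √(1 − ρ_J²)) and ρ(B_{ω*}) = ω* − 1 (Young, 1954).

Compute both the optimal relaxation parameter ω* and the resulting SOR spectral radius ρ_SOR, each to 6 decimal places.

B_J for the 73×73 system has eigenvalues cos(kπ/74); ρ_J = cos(π/74) = 0.999099.
√(1−ρ_J²) simplifies to sin(π/74) = 0.0424412.
[ω*] 2 ÷ (1 + 0.0424412) = 2 ÷ 1.0424412 = 1.918573.
ρ(B_{ω*}) = ω*−1 = 0.918573

ω* = 1.918573, ρ_SOR = 0.918573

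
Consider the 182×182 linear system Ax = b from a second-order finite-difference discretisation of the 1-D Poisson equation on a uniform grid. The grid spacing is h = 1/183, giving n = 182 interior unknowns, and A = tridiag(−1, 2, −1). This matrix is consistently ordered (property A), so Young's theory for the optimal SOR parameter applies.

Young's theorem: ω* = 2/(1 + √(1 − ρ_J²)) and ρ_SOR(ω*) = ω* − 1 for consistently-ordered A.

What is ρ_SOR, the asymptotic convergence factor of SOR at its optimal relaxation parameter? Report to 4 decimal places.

ρ_SOR = 0.9662

With n=182, ρ(Jacobi) = cos(π/183) = 0.9999.
√(1 − cos²(π/183)) = sin(π/183) ≈ 0.01717.
ω* = 2/(1+0.01717) = 1.9662
At ω = 1.9662 every |λ(B_ω)| = ω−1, so ρ_SOR = 0.9662.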